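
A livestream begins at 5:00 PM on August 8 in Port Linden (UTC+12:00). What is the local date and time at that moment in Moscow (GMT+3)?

8:00 AM on Aug 8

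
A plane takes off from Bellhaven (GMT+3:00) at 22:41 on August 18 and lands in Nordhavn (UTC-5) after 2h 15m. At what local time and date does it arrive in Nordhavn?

Nordhavn is 8:00 behind Bellhaven.
After 2 hours and 15 minutes it is 00:56 (Aug 19) in Bellhaven.
Shift by the zone difference: 00:56 − 8:00 = 16:56 on Aug 18 in Nordhavn.

16:56 on August 18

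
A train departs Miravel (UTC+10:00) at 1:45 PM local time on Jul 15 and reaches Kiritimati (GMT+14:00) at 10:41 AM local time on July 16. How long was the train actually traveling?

16 hours 56 minutes

Departure in UTC: 1:45 PM − 10:00 = 3:45 AM on Jul 15.
Arrival in UTC: 10:41 AM − 14:00 = 8:41 PM on Jul 15.
Elapsed = 8:41 PM − 3:45 AM = 16 hours 56 minutes.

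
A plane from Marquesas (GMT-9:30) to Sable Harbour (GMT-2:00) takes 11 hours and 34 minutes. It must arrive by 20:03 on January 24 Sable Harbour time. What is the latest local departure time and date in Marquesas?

00:59 on Jan 24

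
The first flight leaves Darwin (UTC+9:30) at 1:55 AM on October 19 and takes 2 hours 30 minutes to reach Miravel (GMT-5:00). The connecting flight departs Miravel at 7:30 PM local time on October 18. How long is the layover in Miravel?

Convert departure to UTC: 1:55 AM − 9:30 = 4:25 PM UTC on Oct 18.
Add 2 hours and 30 minutes flight time → 6:55 PM UTC.
Miravel is UTC−5:00, so local arrival = 6:55 PM − 5:00 = 1:55 PM on Oct 18.
Layover = 7:30 PM − 1:55 PM = 5 hours 35 minutes.

5 hours 35 minutes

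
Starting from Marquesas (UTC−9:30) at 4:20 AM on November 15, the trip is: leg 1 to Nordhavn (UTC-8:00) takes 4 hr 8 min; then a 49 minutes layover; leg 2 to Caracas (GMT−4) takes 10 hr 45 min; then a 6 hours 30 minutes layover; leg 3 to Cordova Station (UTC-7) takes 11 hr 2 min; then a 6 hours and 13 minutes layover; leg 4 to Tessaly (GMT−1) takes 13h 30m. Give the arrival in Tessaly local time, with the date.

5:47 PM on November 17

Convert departure to UTC: 4:20 AM + 9:30 = 1:50 PM UTC on Nov 15.
Add 4 hours and 8 minutes leg 1 → 5:58 PM UTC.
Add 49 minutes layover in Nordhavn → 6:47 PM UTC.
Add 10 hours and 45 minutes leg 2 → 5:32 AM UTC (Nov 16).
Add 6 hours 30 minutes layover in Caracas → 12:02 PM UTC.
Add 11 hours and 2 minutes leg 3 → 11:04 PM UTC.
Add 6 hours 13 minutes layover in Cordova Station → 5:17 AM UTC (Nov 17).
Add 13 hours and 30 minutes leg 4 → 6:47 PM UTC.
Tessaly is UTC−1:00, so local arrival = 6:47 PM − 1:00 = 5:47 PM on Nov 17.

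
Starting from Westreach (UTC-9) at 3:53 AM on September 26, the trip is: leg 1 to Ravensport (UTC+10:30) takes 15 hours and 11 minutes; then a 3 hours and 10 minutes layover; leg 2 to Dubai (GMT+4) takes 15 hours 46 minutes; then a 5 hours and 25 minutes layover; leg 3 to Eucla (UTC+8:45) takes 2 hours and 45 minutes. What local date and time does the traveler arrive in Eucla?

Convert departure to UTC: 3:53 AM + 9:00 = 12:53 PM UTC on Sep 26.
Add 15 hours and 11 minutes leg 1 → 4:04 AM UTC (Sep 27).
Add 3 hours 10 minutes layover in Ravensport → 7:14 AM UTC.
Add 15 hours 46 minutes leg 2 → 11:00 PM UTC.
Add 5 hours 25 minutes layover in Dubai → 4:25 AM UTC (Sep 28).
Add 2 hours and 45 minutes leg 3 → 7:10 AM UTC.
Eucla is UTC+8:45, so local arrival = 7:10 AM + 8:45 = 3:55 PM on Sep 28.

3:55 PM on September 28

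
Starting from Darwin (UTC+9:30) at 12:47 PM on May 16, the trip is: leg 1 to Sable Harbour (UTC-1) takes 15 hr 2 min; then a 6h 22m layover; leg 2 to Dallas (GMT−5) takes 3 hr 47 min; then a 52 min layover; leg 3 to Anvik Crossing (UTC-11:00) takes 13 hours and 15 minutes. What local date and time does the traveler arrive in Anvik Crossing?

7:35 AM on May 17

Convert departure to UTC: 12:47 PM − 9:30 = 3:17 AM UTC on May 16.
Add 15 hours and 2 minutes leg 1 → 6:19 PM UTC.
Add 6 hours 22 minutes layover in Sable Harbour → 12:41 AM UTC (May 17).
Add 3 hours 47 minutes leg 2 → 4:28 AM UTC.
Add 52 minutes layover in Dallas → 5:20 AM UTC.
Add 13 hours and 15 minutes leg 3 → 6:35 PM UTC.
Anvik Crossing is UTC−11:00, so local arrival = 6:35 PM − 11:00 = 7:35 AM on May 17.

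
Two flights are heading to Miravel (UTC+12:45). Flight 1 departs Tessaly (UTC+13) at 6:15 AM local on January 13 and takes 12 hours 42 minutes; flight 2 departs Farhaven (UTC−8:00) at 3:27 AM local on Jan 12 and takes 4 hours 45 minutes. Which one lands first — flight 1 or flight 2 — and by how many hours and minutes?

Flight 1 in UTC: 6:15 AM − 13:00 = 5:15 PM on Jan 12.
+12 hours 42 minutes → arrive 5:57 AM UTC on Jan 13.
Flight 2 in UTC: 3:27 AM + 8:00 = 11:27 AM on Jan 12.
+4 hours 45 minutes → arrive 4:12 PM UTC on Jan 12.
Flight 2 lands earlier by 13 hours 45 minutes.

the second, by 13 hours 45 minutes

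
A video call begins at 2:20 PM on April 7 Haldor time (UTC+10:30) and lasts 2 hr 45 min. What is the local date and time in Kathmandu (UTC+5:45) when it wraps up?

Convert start to UTC: 2:20 PM − 10:30 = 3:50 AM UTC on Apr 7.
Add 2 hours 45 minutes duration → 6:35 AM UTC.
Kathmandu is UTC+5:45, so local end time = 6:35 AM + 5:45 = 12:20 PM on Apr 7.

12:20 PM on Apr 7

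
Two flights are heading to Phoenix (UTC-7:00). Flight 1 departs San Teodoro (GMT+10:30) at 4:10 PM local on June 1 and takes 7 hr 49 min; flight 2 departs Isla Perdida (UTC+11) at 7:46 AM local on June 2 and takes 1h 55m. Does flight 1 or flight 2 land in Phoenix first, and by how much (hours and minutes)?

the first, by 9 hours 12 minutes

Flight 1 in UTC: 4:10 PM − 10:30 = 5:40 AM on Jun 1.
+7 hours and 49 minutes → arrive 1:29 PM UTC on Jun 1.
Flight 2 in UTC: 7:46 AM − 11:00 = 8:46 PM on Jun 1.
+1 hour 55 minutes → arrive 10:41 PM UTC on Jun 1.
Flight 1 lands earlier by 9 hours 12 minutes.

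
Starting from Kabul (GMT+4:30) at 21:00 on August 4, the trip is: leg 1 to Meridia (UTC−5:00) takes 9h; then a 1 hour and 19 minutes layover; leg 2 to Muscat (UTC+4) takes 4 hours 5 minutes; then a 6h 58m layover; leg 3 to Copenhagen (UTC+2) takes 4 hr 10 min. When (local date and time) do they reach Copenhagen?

20:02 on Aug 5

Convert departure to UTC: 21:00 − 4:30 = 16:30 UTC on Aug 4.
Add 9 hours leg 1 → 01:30 UTC (Aug 5).
Add 1 hour and 19 minutes layover in Meridia → 02:49 UTC.
Add 4 hours and 5 minutes leg 2 → 06:54 UTC.
Add 6 hours 58 minutes layover in Muscat → 13:52 UTC.
Add 4 hours and 10 minutes leg 3 → 18:02 UTC.
Copenhagen is UTC+2:00, so local arrival = 18:02 + 2:00 = 20:02 on Aug 5.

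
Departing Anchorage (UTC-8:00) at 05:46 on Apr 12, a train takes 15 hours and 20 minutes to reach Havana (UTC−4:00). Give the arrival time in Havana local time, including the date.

01:06 on April 13

Havana is 4:00 ahead of Anchorage.
After 15 hours 20 minutes it is 21:06 in Anchorage.
Shift by the zone difference: 21:06 + 4:00 = 01:06 on Apr 13 in Havana.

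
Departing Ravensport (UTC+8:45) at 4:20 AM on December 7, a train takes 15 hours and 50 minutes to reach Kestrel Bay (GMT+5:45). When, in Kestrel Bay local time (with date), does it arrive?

5:10 PM on December 7

Kestrel Bay is 3:00 behind Ravensport.
After 15 hours 50 minutes it is 8:10 PM in Ravensport.
Shift by the zone difference: 8:10 PM − 3:00 = 5:10 PM on Dec 7 in Kestrel Bay.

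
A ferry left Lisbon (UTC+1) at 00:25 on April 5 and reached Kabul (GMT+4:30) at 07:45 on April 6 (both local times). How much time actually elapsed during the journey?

Departure in UTC: 00:25 − 1:00 = 23:25 on Apr 4.
Arrival in UTC: 07:45 − 4:30 = 03:15 on Apr 6.
Elapsed = 03:15 − 23:25 (+2 days) = 27 hours 50 minutes.

27 hours 50 minutes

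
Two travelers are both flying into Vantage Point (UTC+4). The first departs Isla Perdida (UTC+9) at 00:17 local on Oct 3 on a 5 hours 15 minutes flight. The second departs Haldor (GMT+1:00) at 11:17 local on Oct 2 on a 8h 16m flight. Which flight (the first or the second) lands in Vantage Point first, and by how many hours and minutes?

the second, by 1 hour 59 minutes

Flight 1 in UTC: 00:17 − 9:00 = 15:17 on Oct 2.
+5 hours and 15 minutes → arrive 20:32 UTC on Oct 2.
Flight 2 in UTC: 11:17 − 1:00 = 10:17 on Oct 2.
+8 hours 16 minutes → arrive 18:33 UTC on Oct 2.
Flight 2 lands earlier by 1 hour 59 minutes.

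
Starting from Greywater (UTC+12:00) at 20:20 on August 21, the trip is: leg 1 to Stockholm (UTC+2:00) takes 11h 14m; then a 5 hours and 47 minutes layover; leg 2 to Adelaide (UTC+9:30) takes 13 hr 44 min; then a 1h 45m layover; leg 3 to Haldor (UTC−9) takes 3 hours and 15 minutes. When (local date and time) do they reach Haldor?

11:05 on August 22

Convert departure to UTC: 20:20 − 12:00 = 08:20 UTC on Aug 21.
Add 11 hours 14 minutes leg 1 → 19:34 UTC.
Add 5 hours and 47 minutes layover in Stockholm → 01:21 UTC (Aug 22).
Add 13 hours and 44 minutes leg 2 → 15:05 UTC.
Add 1 hour and 45 minutes layover in Adelaide → 16:50 UTC.
Add 3 hours 15 minutes leg 3 → 20:05 UTC.
Haldor is UTC−9:00, so local arrival = 20:05 − 9:00 = 11:05 on Aug 22.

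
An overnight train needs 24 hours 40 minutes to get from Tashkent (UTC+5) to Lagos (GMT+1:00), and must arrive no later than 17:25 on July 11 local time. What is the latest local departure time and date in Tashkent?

Target arrival in UTC: 17:25 − 1:00 = 16:25 on Jul 11.
Subtract 24 hours and 40 minutes → departure 15:45 UTC on Jul 10.
Tashkent is UTC+5:00: 15:45 + 5:00 = 20:45 on Jul 10.

20:45 on July 10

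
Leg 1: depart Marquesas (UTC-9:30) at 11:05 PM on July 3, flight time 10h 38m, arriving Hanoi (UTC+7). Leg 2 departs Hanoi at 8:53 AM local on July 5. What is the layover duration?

6 hours 40 minutes

Convert departure to UTC: 11:05 PM + 9:30 = 8:35 AM UTC on Jul 4.
Add 10 hours 38 minutes flight time → 7:13 PM UTC.
Hanoi is UTC+7:00, so local arrival = 7:13 PM + 7:00 = 2:13 AM on Jul 5.
Layover = 8:53 AM − 2:13 AM = 6 hours 40 minutes.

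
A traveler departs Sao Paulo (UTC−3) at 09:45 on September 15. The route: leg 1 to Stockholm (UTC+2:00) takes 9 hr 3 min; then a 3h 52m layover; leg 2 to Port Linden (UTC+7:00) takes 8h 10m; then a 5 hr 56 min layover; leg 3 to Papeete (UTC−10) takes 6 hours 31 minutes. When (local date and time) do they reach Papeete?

Convert departure to UTC: 09:45 + 3:00 = 12:45 UTC on Sep 15.
Add 9 hours 3 minutes leg 1 → 21:48 UTC.
Add 3 hours 52 minutes layover in Stockholm → 01:40 UTC (Sep 16).
Add 8 hours and 10 minutes leg 2 → 09:50 UTC.
Add 5 hours and 56 minutes layover in Port Linden → 15:46 UTC.
Add 6 hours 31 minutes leg 3 → 22:17 UTC.
Papeete is UTC−10:00, so local arrival = 22:17 − 10:00 = 12:17 on Sep 16.

12:17 on Sep 16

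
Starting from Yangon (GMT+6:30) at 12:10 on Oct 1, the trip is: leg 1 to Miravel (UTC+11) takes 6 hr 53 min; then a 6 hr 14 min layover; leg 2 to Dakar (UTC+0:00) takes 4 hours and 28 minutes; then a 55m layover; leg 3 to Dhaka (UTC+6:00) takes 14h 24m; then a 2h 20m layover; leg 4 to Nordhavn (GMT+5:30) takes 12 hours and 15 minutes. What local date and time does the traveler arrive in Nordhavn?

10:39 on October 3

Convert departure to UTC: 12:10 − 6:30 = 05:40 UTC on Oct 1.
Add 6 hours 53 minutes leg 1 → 12:33 UTC.
Add 6 hours and 14 minutes layover in Miravel → 18:47 UTC.
Add 4 hours and 28 minutes leg 2 → 23:15 UTC.
Add 55 minutes layover in Dakar → 00:10 UTC (Oct 2).
Add 14 hours 24 minutes leg 3 → 14:34 UTC.
Add 2 hours and 20 minutes layover in Dhaka → 16:54 UTC.
Add 12 hours and 15 minutes leg 4 → 05:09 UTC (Oct 3).
Nordhavn is UTC+5:30, so local arrival = 05:09 + 5:30 = 10:39 on Oct 3.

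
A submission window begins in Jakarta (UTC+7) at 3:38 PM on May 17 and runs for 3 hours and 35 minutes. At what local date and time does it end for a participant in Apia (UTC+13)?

1:13 AM on May 18

Convert start to UTC: 3:38 PM − 7:00 = 8:38 AM UTC on May 17.
Add 3 hours 35 minutes duration → 12:13 PM UTC.
Apia is UTC+13:00, so local end time = 12:13 PM + 13:00 = 1:13 AM on May 18.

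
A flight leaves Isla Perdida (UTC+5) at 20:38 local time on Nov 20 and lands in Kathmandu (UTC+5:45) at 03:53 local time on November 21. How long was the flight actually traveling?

Departure in UTC: 20:38 − 5:00 = 15:38 on Nov 20.
Arrival in UTC: 03:53 − 5:45 = 22:08 on Nov 20.
Elapsed = 22:08 − 15:38 = 6 hours 30 minutes.

6 hours 30 minutes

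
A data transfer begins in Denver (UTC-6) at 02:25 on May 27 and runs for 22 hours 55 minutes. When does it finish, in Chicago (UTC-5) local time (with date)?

Convert start to UTC: 02:25 + 6:00 = 08:25 UTC on May 27.
Add 22 hours 55 minutes duration → 07:20 UTC (May 28).
Chicago is UTC−5:00, so local end time = 07:20 − 5:00 = 02:20 on May 28.

02:20 on May 28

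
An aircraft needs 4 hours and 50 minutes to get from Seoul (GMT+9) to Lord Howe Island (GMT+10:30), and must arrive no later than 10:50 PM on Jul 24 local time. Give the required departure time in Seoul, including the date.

4:30 PM on July 24

Target arrival in UTC: 10:50 PM − 10:30 = 12:20 PM on Jul 24.
Subtract 4 hours and 50 minutes → departure 7:30 AM UTC on Jul 24.
Seoul is UTC+9:00: 7:30 AM + 9:00 = 4:30 PM on Jul 24.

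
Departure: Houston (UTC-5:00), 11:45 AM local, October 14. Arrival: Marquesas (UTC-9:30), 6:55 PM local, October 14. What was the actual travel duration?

Departure in UTC: 11:45 AM + 5:00 = 4:45 PM on Oct 14.
Arrival in UTC: 6:55 PM + 9:30 = 4:25 AM on Oct 15.
Elapsed = 4:25 AM − 4:45 PM (+1 day) = 11 hours 40 minutes.

11 hours 40 minutes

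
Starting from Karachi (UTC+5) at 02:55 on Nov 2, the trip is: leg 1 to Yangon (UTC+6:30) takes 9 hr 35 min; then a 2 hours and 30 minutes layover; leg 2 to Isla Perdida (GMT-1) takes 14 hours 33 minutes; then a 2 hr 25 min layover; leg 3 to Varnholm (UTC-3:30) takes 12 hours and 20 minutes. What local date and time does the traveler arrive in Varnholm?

11:48 on November 3

Convert departure to UTC: 02:55 − 5:00 = 21:55 UTC on Nov 1.
Add 9 hours 35 minutes leg 1 → 07:30 UTC (Nov 2).
Add 2 hours and 30 minutes layover in Yangon → 10:00 UTC.
Add 14 hours 33 minutes leg 2 → 00:33 UTC (Nov 3).
Add 2 hours 25 minutes layover in Isla Perdida → 02:58 UTC.
Add 12 hours and 20 minutes leg 3 → 15:18 UTC.
Varnholm is UTC−3:30, so local arrival = 15:18 − 3:30 = 11:48 on Nov 3.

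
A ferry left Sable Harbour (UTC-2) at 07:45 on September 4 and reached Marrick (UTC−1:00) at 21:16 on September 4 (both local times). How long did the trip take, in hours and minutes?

Departure in UTC: 07:45 + 2:00 = 09:45 on Sep 4.
Arrival in UTC: 21:16 + 1:00 = 22:16 on Sep 4.
Elapsed = 22:16 − 09:45 = 12 hours 31 minutes.

12 hours 31 minutes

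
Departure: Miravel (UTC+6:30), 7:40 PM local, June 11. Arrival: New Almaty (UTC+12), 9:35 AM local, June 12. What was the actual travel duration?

8 hours 25 minutes

New Almaty is 5:30 ahead of Miravel.
Clock-face elapsed time (ignoring zones) is 13 hours 55 minutes.
Actual elapsed = 13 hours 55 minutes − 5:30 = 8 hours 25 minutes.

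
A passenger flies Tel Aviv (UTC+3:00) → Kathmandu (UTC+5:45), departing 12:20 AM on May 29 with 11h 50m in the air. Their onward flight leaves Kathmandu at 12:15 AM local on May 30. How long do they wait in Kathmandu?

9 hours 20 minutes

Convert departure to UTC: 12:20 AM − 3:00 = 9:20 PM UTC on May 28.
Add 11 hours and 50 minutes flight time → 9:10 AM UTC (May 29).
Kathmandu is UTC+5:45, so local arrival = 9:10 AM + 5:45 = 2:55 PM on May 29.
Layover = 12:15 AM − 2:55 PM (+1 day) = 9 hours 20 minutes.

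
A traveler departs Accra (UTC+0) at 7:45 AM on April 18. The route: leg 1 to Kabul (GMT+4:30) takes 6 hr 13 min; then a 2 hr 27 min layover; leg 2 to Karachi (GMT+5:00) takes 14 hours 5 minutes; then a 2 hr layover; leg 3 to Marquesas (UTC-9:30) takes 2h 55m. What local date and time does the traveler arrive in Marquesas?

1:55 AM on April 19

Accra is at UTC+0, so departure is already 7:45 AM UTC on Apr 18.
Add 6 hours 13 minutes leg 1 → 1:58 PM UTC.
Add 2 hours and 27 minutes layover in Kabul → 4:25 PM UTC.
Add 14 hours and 5 minutes leg 2 → 6:30 AM UTC (Apr 19).
Add 2 hours layover in Karachi → 8:30 AM UTC.
Add 2 hours 55 minutes leg 3 → 11:25 AM UTC.
Marquesas is UTC−9:30, so local arrival = 11:25 AM − 9:30 = 1:55 AM on Apr 19.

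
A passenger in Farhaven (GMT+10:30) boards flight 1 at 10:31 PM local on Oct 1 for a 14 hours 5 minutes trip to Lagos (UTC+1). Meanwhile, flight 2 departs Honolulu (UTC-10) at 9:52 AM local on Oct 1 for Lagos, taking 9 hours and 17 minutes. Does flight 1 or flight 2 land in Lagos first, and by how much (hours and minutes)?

the first, by 3 hours 3 minutes

Flight 1 in UTC: 10:31 PM − 10:30 = 12:01 PM on Oct 1.
+14 hours 5 minutes → arrive 2:06 AM UTC on Oct 2.
Flight 2 in UTC: 9:52 AM + 10:00 = 7:52 PM on Oct 1.
+9 hours and 17 minutes → arrive 5:09 AM UTC on Oct 2.
Flight 1 lands earlier by 3 hours 3 minutes.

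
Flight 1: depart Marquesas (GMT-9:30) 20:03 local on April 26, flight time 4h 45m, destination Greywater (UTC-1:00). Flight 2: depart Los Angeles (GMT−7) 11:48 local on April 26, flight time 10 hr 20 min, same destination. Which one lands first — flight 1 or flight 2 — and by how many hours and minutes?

the second, by 5 hours 10 minutes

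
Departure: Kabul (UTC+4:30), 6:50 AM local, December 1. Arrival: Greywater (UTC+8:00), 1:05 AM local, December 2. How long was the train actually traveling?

Greywater is 3:30 ahead of Kabul.
Clock-face elapsed time (ignoring zones) is 18 hours 15 minutes.
Actual elapsed = 18 hours 15 minutes − 3:30 = 14 hours 45 minutes.

14 hours 45 minutes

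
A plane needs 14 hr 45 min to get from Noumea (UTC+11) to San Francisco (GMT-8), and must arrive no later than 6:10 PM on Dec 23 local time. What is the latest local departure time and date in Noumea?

10:25 PM on December 23

Target arrival in UTC: 6:10 PM + 8:00 = 2:10 AM on Dec 24.
Subtract 14 hours 45 minutes → departure 11:25 AM UTC on Dec 23.
Noumea is UTC+11:00: 11:25 AM + 11:00 = 10:25 PM on Dec 23.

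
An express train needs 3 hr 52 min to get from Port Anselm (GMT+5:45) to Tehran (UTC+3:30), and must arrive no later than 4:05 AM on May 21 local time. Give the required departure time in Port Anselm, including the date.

2:28 AM on May 21

Target arrival in UTC: 4:05 AM − 3:30 = 12:35 AM on May 21.
Subtract 3 hours and 52 minutes → departure 8:43 PM UTC on May 20.
Port Anselm is UTC+5:45: 8:43 PM + 5:45 = 2:28 AM on May 21.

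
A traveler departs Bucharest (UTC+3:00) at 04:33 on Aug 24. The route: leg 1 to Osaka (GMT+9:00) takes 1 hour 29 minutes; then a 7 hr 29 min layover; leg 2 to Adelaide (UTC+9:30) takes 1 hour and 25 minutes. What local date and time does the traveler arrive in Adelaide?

21:26 on Aug 24

Convert departure to UTC: 04:33 − 3:00 = 01:33 UTC on Aug 24.
Add 1 hour 29 minutes leg 1 → 03:02 UTC.
Add 7 hours 29 minutes layover in Osaka → 10:31 UTC.
Add 1 hour and 25 minutes leg 2 → 11:56 UTC.
Adelaide is UTC+9:30, so local arrival = 11:56 + 9:30 = 21:26 on Aug 24.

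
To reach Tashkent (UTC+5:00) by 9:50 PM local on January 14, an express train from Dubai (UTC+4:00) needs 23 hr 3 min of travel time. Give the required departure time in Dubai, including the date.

9:47 PM on Jan 13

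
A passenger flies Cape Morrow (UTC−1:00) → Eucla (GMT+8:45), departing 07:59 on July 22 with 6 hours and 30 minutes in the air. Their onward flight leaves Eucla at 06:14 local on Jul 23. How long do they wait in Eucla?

6 hours

Convert departure to UTC: 07:59 + 1:00 = 08:59 UTC on Jul 22.
Add 6 hours and 30 minutes flight time → 15:29 UTC.
Eucla is UTC+8:45, so local arrival = 15:29 + 8:45 = 00:14 on Jul 23.
Layover = 06:14 − 00:14 = 6 hours.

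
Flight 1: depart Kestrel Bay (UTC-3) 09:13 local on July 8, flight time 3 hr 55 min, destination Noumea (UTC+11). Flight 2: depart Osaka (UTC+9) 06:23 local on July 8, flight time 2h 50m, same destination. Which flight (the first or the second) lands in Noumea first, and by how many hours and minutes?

the second, by 15 hours 55 minutes

Flight 1 in UTC: 09:13 + 3:00 = 12:13 on Jul 8.
+3 hours and 55 minutes → arrive 16:08 UTC on Jul 8.
Flight 2 in UTC: 06:23 − 9:00 = 21:23 on Jul 7.
+2 hours and 50 minutes → arrive 00:13 UTC on Jul 8.
Flight 2 lands earlier by 15 hours 55 minutes.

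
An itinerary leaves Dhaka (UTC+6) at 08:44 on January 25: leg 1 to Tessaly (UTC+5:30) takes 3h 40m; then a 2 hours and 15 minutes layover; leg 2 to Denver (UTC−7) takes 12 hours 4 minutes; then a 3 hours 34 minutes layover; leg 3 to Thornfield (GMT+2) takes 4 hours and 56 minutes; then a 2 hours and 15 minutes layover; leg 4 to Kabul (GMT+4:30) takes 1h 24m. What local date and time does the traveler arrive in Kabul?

13:22 on January 26

Convert departure to UTC: 08:44 − 6:00 = 02:44 UTC on Jan 25.
Add 3 hours 40 minutes leg 1 → 06:24 UTC.
Add 2 hours and 15 minutes layover in Tessaly → 08:39 UTC.
Add 12 hours 4 minutes leg 2 → 20:43 UTC.
Add 3 hours and 34 minutes layover in Denver → 00:17 UTC (Jan 26).
Add 4 hours 56 minutes leg 3 → 05:13 UTC.
Add 2 hours and 15 minutes layover in Thornfield → 07:28 UTC.
Add 1 hour and 24 minutes leg 4 → 08:52 UTC.
Kabul is UTC+4:30, so local arrival = 08:52 + 4:30 = 13:22 on Jan 26.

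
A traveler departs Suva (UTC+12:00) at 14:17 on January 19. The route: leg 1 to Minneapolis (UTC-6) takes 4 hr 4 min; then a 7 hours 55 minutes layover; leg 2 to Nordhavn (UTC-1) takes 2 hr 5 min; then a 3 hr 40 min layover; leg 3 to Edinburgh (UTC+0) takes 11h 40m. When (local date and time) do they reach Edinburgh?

Convert departure to UTC: 14:17 − 12:00 = 02:17 UTC on Jan 19.
Add 4 hours and 4 minutes leg 1 → 06:21 UTC.
Add 7 hours 55 minutes layover in Minneapolis → 14:16 UTC.
Add 2 hours 5 minutes leg 2 → 16:21 UTC.
Add 3 hours 40 minutes layover in Nordhavn → 20:01 UTC.
Add 11 hours 40 minutes leg 3 → 07:41 UTC (Jan 20).
Edinburgh is UTC+0, so local arrival is the same: 07:41 on Jan 20.

07:41 on Jan 20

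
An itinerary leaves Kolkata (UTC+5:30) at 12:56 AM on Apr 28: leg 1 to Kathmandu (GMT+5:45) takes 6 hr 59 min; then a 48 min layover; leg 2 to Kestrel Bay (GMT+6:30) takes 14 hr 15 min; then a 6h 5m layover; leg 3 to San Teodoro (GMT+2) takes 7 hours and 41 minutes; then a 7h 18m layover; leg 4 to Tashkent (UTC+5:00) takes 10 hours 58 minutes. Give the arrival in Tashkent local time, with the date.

Convert departure to UTC: 12:56 AM − 5:30 = 7:26 PM UTC on Apr 27.
Add 6 hours 59 minutes leg 1 → 2:25 AM UTC (Apr 28).
Add 48 minutes layover in Kathmandu → 3:13 AM UTC.
Add 14 hours and 15 minutes leg 2 → 5:28 PM UTC.
Add 6 hours and 5 minutes layover in Kestrel Bay → 11:33 PM UTC.
Add 7 hours 41 minutes leg 3 → 7:14 AM UTC (Apr 29).
Add 7 hours 18 minutes layover in San Teodoro → 2:32 PM UTC.
Add 10 hours 58 minutes leg 4 → 1:30 AM UTC (Apr 30).
Tashkent is UTC+5:00, so local arrival = 1:30 AM + 5:00 = 6:30 AM on Apr 30.

6:30 AM on April 30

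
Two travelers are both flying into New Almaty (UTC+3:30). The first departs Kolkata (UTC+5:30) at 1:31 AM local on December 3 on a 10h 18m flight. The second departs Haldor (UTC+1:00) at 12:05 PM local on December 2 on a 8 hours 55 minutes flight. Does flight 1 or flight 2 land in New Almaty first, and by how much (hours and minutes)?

the second, by 10 hours 19 minutes

Flight 1 in UTC: 1:31 AM − 5:30 = 8:01 PM on Dec 2.
+10 hours and 18 minutes → arrive 6:19 AM UTC on Dec 3.
Flight 2 in UTC: 12:05 PM − 1:00 = 11:05 AM on Dec 2.
+8 hours and 55 minutes → arrive 8:00 PM UTC on Dec 2.
Flight 2 lands earlier by 10 hours 19 minutes.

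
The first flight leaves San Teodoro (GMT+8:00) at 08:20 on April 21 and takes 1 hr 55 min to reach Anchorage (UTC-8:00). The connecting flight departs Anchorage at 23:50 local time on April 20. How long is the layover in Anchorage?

Convert departure to UTC: 08:20 − 8:00 = 00:20 UTC on Apr 21.
Add 1 hour 55 minutes flight time → 02:15 UTC.
Anchorage is UTC−8:00, so local arrival = 02:15 − 8:00 = 18:15 on Apr 20.
Layover = 23:50 − 18:15 = 5 hours 35 minutes.

5 hours 35 minutes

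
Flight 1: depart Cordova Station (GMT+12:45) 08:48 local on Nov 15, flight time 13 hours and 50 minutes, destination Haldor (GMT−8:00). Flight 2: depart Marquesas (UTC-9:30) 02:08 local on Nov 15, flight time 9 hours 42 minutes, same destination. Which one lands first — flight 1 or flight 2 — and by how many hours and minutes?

the first, by 11 hours 27 minutes

Flight 1 in UTC: 08:48 − 12:45 = 20:03 on Nov 14.
+13 hours 50 minutes → arrive 09:53 UTC on Nov 15.
Flight 2 in UTC: 02:08 + 9:30 = 11:38 on Nov 15.
+9 hours 42 minutes → arrive 21:20 UTC on Nov 15.
Flight 1 lands earlier by 11 hours 27 minutes.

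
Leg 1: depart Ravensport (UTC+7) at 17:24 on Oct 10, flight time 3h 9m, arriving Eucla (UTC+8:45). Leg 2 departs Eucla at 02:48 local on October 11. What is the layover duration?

Convert departure to UTC: 17:24 − 7:00 = 10:24 UTC on Oct 10.
Add 3 hours 9 minutes flight time → 13:33 UTC.
Eucla is UTC+8:45, so local arrival = 13:33 + 8:45 = 22:18 on Oct 10.
Layover = 02:48 − 22:18 (+1 day) = 4 hours 30 minutes.

4 hours 30 minutes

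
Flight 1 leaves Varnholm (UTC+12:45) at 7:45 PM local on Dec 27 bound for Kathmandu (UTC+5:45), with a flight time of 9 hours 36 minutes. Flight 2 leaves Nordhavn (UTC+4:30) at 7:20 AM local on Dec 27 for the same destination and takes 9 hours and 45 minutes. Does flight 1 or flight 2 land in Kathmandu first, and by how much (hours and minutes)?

the second, by 4 hours 1 minute

Flight 1 in UTC: 7:45 PM − 12:45 = 7:00 AM on Dec 27.
+9 hours and 36 minutes → arrive 4:36 PM UTC on Dec 27.
Flight 2 in UTC: 7:20 AM − 4:30 = 2:50 AM on Dec 27.
+9 hours and 45 minutes → arrive 12:35 PM UTC on Dec 27.
Flight 2 lands earlier by 4 hours 1 minute.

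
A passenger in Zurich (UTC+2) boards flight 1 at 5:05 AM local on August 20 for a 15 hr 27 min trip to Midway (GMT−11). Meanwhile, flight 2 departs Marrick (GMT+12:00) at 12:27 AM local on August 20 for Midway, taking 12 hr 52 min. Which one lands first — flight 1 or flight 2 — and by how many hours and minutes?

Flight 1 in UTC: 5:05 AM − 2:00 = 3:05 AM on Aug 20.
+15 hours 27 minutes → arrive 6:32 PM UTC on Aug 20.
Flight 2 in UTC: 12:27 AM − 12:00 = 12:27 PM on Aug 19.
+12 hours 52 minutes → arrive 1:19 AM UTC on Aug 20.
Flight 2 lands earlier by 17 hours 13 minutes.

the second, by 17 hours 13 minutes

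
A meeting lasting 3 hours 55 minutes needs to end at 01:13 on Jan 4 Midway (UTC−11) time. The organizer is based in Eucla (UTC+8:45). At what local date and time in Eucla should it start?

Target end time in UTC: 01:13 + 11:00 = 12:13 on Jan 4.
Subtract 3 hours 55 minutes → start 08:18 UTC on Jan 4.
Eucla is UTC+8:45: 08:18 + 8:45 = 17:03 on Jan 4.

17:03 on January 4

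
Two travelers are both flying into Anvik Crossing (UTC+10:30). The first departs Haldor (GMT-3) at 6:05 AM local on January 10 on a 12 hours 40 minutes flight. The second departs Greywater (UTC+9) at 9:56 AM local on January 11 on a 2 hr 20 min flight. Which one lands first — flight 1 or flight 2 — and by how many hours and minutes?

Flight 1 in UTC: 6:05 AM + 3:00 = 9:05 AM on Jan 10.
+12 hours 40 minutes → arrive 9:45 PM UTC on Jan 10.
Flight 2 in UTC: 9:56 AM − 9:00 = 12:56 AM on Jan 11.
+2 hours and 20 minutes → arrive 3:16 AM UTC on Jan 11.
Flight 1 lands earlier by 5 hours 31 minutes.

the first, by 5 hours 31 minutes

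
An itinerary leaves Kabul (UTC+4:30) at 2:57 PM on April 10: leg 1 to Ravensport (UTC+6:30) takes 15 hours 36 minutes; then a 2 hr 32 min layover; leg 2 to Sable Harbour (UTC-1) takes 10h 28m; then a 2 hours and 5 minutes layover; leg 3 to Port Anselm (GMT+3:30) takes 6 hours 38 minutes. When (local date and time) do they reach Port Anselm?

Convert departure to UTC: 2:57 PM − 4:30 = 10:27 AM UTC on Apr 10.
Add 15 hours and 36 minutes leg 1 → 2:03 AM UTC (Apr 11).
Add 2 hours 32 minutes layover in Ravensport → 4:35 AM UTC.
Add 10 hours 28 minutes leg 2 → 3:03 PM UTC.
Add 2 hours and 5 minutes layover in Sable Harbour → 5:08 PM UTC.
Add 6 hours 38 minutes leg 3 → 11:46 PM UTC.
Port Anselm is UTC+3:30, so local arrival = 11:46 PM + 3:30 = 3:16 AM on Apr 12.

3:16 AM on April 12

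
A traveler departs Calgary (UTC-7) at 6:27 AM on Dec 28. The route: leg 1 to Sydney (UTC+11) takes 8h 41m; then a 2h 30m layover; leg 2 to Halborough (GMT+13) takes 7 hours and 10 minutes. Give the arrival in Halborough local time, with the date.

Convert departure to UTC: 6:27 AM + 7:00 = 1:27 PM UTC on Dec 28.
Add 8 hours and 41 minutes leg 1 → 10:08 PM UTC.
Add 2 hours 30 minutes layover in Sydney → 12:38 AM UTC (Dec 29).
Add 7 hours and 10 minutes leg 2 → 7:48 AM UTC.
Halborough is UTC+13:00, so local arrival = 7:48 AM + 13:00 = 8:48 PM on Dec 29.

8:48 PM on December 29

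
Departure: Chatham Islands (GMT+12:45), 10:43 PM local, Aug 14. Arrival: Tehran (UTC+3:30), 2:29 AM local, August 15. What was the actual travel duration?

13 hours 1 minute

Departure in UTC: 10:43 PM − 12:45 = 9:58 AM on Aug 14.
Arrival in UTC: 2:29 AM − 3:30 = 10:59 PM on Aug 14.
Elapsed = 10:59 PM − 9:58 AM = 13 hours 1 minute.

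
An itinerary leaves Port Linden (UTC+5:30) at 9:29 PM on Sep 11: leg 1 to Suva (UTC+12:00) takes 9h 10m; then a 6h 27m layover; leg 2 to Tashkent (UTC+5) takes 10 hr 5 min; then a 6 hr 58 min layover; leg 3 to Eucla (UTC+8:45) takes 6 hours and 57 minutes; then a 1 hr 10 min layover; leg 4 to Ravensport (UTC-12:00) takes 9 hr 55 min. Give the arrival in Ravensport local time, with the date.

6:41 AM on Sep 13

Convert departure to UTC: 9:29 PM − 5:30 = 3:59 PM UTC on Sep 11.
Add 9 hours 10 minutes leg 1 → 1:09 AM UTC (Sep 12).
Add 6 hours 27 minutes layover in Suva → 7:36 AM UTC.
Add 10 hours and 5 minutes leg 2 → 5:41 PM UTC.
Add 6 hours and 58 minutes layover in Tashkent → 12:39 AM UTC (Sep 13).
Add 6 hours and 57 minutes leg 3 → 7:36 AM UTC.
Add 1 hour and 10 minutes layover in Eucla → 8:46 AM UTC.
Add 9 hours and 55 minutes leg 4 → 6:41 PM UTC.
Ravensport is UTC−12:00, so local arrival = 6:41 PM − 12:00 = 6:41 AM on Sep 13.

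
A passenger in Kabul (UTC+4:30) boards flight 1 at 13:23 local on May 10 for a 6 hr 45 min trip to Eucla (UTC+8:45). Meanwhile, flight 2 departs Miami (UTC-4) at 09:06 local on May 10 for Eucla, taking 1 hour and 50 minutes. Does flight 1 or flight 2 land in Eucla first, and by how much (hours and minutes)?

Flight 1 in UTC: 13:23 − 4:30 = 08:53 on May 10.
+6 hours and 45 minutes → arrive 15:38 UTC on May 10.
Flight 2 in UTC: 09:06 + 4:00 = 13:06 on May 10.
+1 hour 50 minutes → arrive 14:56 UTC on May 10.
Flight 2 lands earlier by 42 minutes.

the second, by 42 minutes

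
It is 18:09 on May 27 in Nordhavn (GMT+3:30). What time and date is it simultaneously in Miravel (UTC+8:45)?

23:24 on May 27

Miravel is 5:15 ahead of Nordhavn.
Shift by the zone difference: 18:09 + 5:15 = 23:24 on May 27 in Miravel.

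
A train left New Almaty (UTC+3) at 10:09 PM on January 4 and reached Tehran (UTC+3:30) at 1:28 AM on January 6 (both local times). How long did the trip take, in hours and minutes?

Departure in UTC: 10:09 PM − 3:00 = 7:09 PM on Jan 4.
Arrival in UTC: 1:28 AM − 3:30 = 9:58 PM on Jan 5.
Elapsed = 9:58 PM − 7:09 PM (+1 day) = 26 hours 49 minutes.

26 hours 49 minutes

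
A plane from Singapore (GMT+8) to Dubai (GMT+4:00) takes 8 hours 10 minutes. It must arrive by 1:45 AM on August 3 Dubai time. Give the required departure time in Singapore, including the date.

9:35 PM on August 2

Target arrival in UTC: 1:45 AM − 4:00 = 9:45 PM on Aug 2.
Subtract 8 hours 10 minutes → departure 1:35 PM UTC on Aug 2.
Singapore is UTC+8:00: 1:35 PM + 8:00 = 9:35 PM on Aug 2.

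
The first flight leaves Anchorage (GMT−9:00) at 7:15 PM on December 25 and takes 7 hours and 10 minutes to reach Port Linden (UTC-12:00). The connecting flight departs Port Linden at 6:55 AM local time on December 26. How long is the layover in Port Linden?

7 hours 30 minutes

Convert departure to UTC: 7:15 PM + 9:00 = 4:15 AM UTC on Dec 26.
Add 7 hours 10 minutes flight time → 11:25 AM UTC.
Port Linden is UTC−12:00, so local arrival = 11:25 AM − 12:00 = 11:25 PM on Dec 25.
Layover = 6:55 AM − 11:25 PM (+1 day) = 7 hours 30 minutes.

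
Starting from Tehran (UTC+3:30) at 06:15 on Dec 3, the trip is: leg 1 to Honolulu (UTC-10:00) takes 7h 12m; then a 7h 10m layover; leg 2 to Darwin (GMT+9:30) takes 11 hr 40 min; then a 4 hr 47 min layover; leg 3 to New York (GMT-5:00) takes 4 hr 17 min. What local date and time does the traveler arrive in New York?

08:51 on Dec 4

Convert departure to UTC: 06:15 − 3:30 = 02:45 UTC on Dec 3.
Add 7 hours and 12 minutes leg 1 → 09:57 UTC.
Add 7 hours and 10 minutes layover in Honolulu → 17:07 UTC.
Add 11 hours and 40 minutes leg 2 → 04:47 UTC (Dec 4).
Add 4 hours and 47 minutes layover in Darwin → 09:34 UTC.
Add 4 hours 17 minutes leg 3 → 13:51 UTC.
New York is UTC−5:00, so local arrival = 13:51 − 5:00 = 08:51 on Dec 4.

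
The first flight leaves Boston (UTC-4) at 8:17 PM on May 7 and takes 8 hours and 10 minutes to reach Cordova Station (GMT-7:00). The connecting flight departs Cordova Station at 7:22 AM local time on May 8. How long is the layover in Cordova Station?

Convert departure to UTC: 8:17 PM + 4:00 = 12:17 AM UTC on May 8.
Add 8 hours and 10 minutes flight time → 8:27 AM UTC.
Cordova Station is UTC−7:00, so local arrival = 8:27 AM − 7:00 = 1:27 AM on May 8.
Layover = 7:22 AM − 1:27 AM = 5 hours 55 minutes.

5 hours 55 minutes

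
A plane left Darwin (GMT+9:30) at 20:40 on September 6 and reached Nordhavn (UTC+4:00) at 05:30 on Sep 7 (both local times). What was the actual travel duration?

14 hours 20 minutes

Nordhavn is 5:30 behind Darwin.
Clock-face elapsed time (ignoring zones) is 8 hours 50 minutes.
Actual elapsed = 8 hours 50 minutes + 5:30 = 14 hours 20 minutes.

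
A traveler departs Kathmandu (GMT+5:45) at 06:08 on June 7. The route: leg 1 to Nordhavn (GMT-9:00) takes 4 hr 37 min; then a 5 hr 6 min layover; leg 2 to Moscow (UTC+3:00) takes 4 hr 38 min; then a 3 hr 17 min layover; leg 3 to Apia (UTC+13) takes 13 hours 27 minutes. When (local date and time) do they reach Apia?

Convert departure to UTC: 06:08 − 5:45 = 00:23 UTC on Jun 7.
Add 4 hours and 37 minutes leg 1 → 05:00 UTC.
Add 5 hours and 6 minutes layover in Nordhavn → 10:06 UTC.
Add 4 hours 38 minutes leg 2 → 14:44 UTC.
Add 3 hours and 17 minutes layover in Moscow → 18:01 UTC.
Add 13 hours 27 minutes leg 3 → 07:28 UTC (Jun 8).
Apia is UTC+13:00, so local arrival = 07:28 + 13:00 = 20:28 on Jun 8.

20:28 on June 8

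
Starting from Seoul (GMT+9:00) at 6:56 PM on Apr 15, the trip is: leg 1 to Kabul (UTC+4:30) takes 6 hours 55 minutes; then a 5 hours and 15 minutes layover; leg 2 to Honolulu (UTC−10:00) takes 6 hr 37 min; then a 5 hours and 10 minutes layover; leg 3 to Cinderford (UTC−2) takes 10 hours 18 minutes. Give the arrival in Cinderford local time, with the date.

Convert departure to UTC: 6:56 PM − 9:00 = 9:56 AM UTC on Apr 15.
Add 6 hours and 55 minutes leg 1 → 4:51 PM UTC.
Add 5 hours and 15 minutes layover in Kabul → 10:06 PM UTC.
Add 6 hours and 37 minutes leg 2 → 4:43 AM UTC (Apr 16).
Add 5 hours and 10 minutes layover in Honolulu → 9:53 AM UTC.
Add 10 hours and 18 minutes leg 3 → 8:11 PM UTC.
Cinderford is UTC−2:00, so local arrival = 8:11 PM − 2:00 = 6:11 PM on Apr 16.

6:11 PM on Apr 16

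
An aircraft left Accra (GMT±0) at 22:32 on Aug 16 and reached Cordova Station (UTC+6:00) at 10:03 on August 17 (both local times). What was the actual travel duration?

Departure is already UTC: 22:32 on Aug 16.
Arrival in UTC: 10:03 − 6:00 = 04:03 on Aug 17.
Elapsed = 04:03 − 22:32 (+1 day) = 5 hours 31 minutes.

5 hours 31 minutes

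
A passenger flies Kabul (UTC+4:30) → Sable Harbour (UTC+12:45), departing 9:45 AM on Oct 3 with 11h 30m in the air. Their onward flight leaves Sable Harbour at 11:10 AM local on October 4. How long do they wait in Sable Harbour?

Convert departure to UTC: 9:45 AM − 4:30 = 5:15 AM UTC on Oct 3.
Add 11 hours 30 minutes flight time → 4:45 PM UTC.
Sable Harbour is UTC+12:45, so local arrival = 4:45 PM + 12:45 = 5:30 AM on Oct 4.
Layover = 11:10 AM − 5:30 AM = 5 hours 40 minutes.

5 hours 40 minutes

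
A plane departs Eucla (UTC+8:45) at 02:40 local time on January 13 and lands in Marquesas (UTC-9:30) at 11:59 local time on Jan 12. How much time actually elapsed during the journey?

Departure in UTC: 02:40 − 8:45 = 17:55 on Jan 12.
Arrival in UTC: 11:59 + 9:30 = 21:29 on Jan 12.
Elapsed = 21:29 − 17:55 = 3 hours 34 minutes.

3 hours 34 minutes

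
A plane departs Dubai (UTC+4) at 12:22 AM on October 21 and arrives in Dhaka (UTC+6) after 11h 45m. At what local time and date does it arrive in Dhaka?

Convert departure to UTC: 12:22 AM − 4:00 = 8:22 PM UTC on Oct 20.
Add 11 hours 45 minutes travel time → 8:07 AM UTC (Oct 21).
Dhaka is UTC+6:00, so local arrival = 8:07 AM + 6:00 = 2:07 PM on Oct 21.

2:07 PM on October 21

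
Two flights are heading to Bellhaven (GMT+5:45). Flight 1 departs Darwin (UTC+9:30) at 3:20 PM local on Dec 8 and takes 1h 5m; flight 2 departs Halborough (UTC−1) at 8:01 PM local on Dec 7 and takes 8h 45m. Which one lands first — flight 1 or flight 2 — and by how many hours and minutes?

the second, by 1 hour 9 minutes

Flight 1 in UTC: 3:20 PM − 9:30 = 5:50 AM on Dec 8.
+1 hour and 5 minutes → arrive 6:55 AM UTC on Dec 8.
Flight 2 in UTC: 8:01 PM + 1:00 = 9:01 PM on Dec 7.
+8 hours 45 minutes → arrive 5:46 AM UTC on Dec 8.
Flight 2 lands earlier by 1 hour 9 minutes.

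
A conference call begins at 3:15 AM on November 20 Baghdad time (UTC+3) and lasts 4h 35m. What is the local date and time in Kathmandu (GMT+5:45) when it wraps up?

Convert start to UTC: 3:15 AM − 3:00 = 12:15 AM UTC on Nov 20.
Add 4 hours and 35 minutes duration → 4:50 AM UTC.
Kathmandu is UTC+5:45, so local end time = 4:50 AM + 5:45 = 10:35 AM on Nov 20.

10:35 AM on Nov 20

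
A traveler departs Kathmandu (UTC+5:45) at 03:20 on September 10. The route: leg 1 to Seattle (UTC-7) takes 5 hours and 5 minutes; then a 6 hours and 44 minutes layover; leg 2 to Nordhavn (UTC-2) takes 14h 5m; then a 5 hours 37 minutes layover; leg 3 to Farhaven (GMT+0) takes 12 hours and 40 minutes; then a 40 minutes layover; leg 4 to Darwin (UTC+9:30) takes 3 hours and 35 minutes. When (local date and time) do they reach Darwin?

07:31 on Sep 12

Convert departure to UTC: 03:20 − 5:45 = 21:35 UTC on Sep 9.
Add 5 hours 5 minutes leg 1 → 02:40 UTC (Sep 10).
Add 6 hours 44 minutes layover in Seattle → 09:24 UTC.
Add 14 hours and 5 minutes leg 2 → 23:29 UTC.
Add 5 hours 37 minutes layover in Nordhavn → 05:06 UTC (Sep 11).
Add 12 hours 40 minutes leg 3 → 17:46 UTC.
Add 40 minutes layover in Farhaven → 18:26 UTC.
Add 3 hours and 35 minutes leg 4 → 22:01 UTC.
Darwin is UTC+9:30, so local arrival = 22:01 + 9:30 = 07:31 on Sep 12.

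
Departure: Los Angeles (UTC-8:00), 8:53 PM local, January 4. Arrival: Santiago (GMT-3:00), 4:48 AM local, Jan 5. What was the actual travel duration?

Santiago is 5:00 ahead of Los Angeles.
Clock-face elapsed time (ignoring zones) is 7 hours 55 minutes.
Actual elapsed = 7 hours 55 minutes − 5:00 = 2 hours 55 minutes.

2 hours 55 minutes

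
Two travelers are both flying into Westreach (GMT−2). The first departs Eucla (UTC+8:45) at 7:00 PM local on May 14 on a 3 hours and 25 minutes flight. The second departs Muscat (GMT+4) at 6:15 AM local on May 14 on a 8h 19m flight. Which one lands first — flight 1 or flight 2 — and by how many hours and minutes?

Flight 1 in UTC: 7:00 PM − 8:45 = 10:15 AM on May 14.
+3 hours 25 minutes → arrive 1:40 PM UTC on May 14.
Flight 2 in UTC: 6:15 AM − 4:00 = 2:15 AM on May 14.
+8 hours and 19 minutes → arrive 10:34 AM UTC on May 14.
Flight 2 lands earlier by 3 hours 6 minutes.

the second, by 3 hours 6 minutes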